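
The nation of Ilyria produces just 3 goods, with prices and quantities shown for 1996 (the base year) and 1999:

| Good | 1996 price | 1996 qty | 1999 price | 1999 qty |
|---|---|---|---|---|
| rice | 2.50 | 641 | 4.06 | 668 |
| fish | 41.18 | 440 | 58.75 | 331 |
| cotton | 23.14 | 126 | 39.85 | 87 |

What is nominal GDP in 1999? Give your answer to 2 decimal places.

25625.28

Nominal GDP 1999 = Σ (p_1999 × q_1999) = 4.06·668 + 58.75·331 + 39.85·87 = 25625.28.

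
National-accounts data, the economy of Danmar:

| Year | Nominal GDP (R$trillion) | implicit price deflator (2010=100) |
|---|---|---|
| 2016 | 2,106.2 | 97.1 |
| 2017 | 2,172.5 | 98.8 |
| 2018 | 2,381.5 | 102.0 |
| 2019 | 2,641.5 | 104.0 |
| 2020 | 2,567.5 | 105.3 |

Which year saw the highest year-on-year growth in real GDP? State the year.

2017: real = 2172.5/0.988 = 2198.89; growth vs 2016 (2169.10) = 1.37%.
2018: real = 2381.5/1.020 = 2334.80; growth vs 2017 (2198.89) = 6.18%.
2019: real = 2641.5/1.040 = 2539.90; growth vs 2018 (2334.80) = 8.78%.
2020: real = 2567.5/1.053 = 2438.27; growth vs 2019 (2539.90) = -4.00%.

2019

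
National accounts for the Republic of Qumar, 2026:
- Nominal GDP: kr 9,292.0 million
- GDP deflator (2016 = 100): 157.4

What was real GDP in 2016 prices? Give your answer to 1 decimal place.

kr 5,903.4 million

Real GDP = Nominal / (GDP deflator/100) = 9292.0 / 1.574 = 5903.43.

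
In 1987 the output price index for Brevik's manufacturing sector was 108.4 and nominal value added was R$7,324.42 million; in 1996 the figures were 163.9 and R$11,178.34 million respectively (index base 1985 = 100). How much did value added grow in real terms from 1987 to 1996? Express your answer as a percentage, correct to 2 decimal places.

Real value added 1987 = 7324.42 / 1.084 = 6756.85.
Real value added 1996 = 11178.34 / 1.639 = 6820.22.
Real growth = 6820.22 / 6756.85 − 1 = 0.0094.

0.94%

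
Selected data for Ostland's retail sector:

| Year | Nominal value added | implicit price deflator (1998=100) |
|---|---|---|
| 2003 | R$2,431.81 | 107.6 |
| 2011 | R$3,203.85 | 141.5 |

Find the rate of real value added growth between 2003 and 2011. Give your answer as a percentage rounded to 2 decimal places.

Real value added 2003 = 2431.81 / 1.076 = 2260.05.
Real value added 2011 = 3203.85 / 1.415 = 2264.20.
Real growth = 2264.20 / 2260.05 − 1 = 0.0018.

0.18%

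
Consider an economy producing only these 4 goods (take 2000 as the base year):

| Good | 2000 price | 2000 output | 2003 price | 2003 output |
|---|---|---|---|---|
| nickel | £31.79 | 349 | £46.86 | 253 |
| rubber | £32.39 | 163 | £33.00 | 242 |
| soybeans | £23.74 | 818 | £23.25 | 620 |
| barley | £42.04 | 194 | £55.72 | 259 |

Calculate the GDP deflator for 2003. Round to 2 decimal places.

Nominal GDP 2003 = 46.86·253 + 33.00·242 + 23.25·620 + 55.72·259 = 48688.06.
Real GDP 2003 (at 2000 prices) = 31.79·253 + 32.39·242 + 23.74·620 + 42.04·259 = 41488.41.
Deflator = Nominal/Real × 100 = 48688.06/41488.41 × 100 = 117.353.

117.35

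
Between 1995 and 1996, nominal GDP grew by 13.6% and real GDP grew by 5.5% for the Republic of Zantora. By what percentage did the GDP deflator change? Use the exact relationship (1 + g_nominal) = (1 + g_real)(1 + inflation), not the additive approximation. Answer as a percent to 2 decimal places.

7.68%

(1 + g_nom) = (1 + g_real)(1 + π), so π = 1.1360 / 1.0550 − 1 = 0.07678.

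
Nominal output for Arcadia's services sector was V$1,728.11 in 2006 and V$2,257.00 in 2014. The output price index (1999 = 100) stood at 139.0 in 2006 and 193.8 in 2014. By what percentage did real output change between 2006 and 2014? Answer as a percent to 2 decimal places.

-6.33%

Deflate each year: 2006 → 1728.11/1.390 = 1243.24; 2014 → 2257.00/1.938 = 1164.60.
So real output changed by 1164.60/1243.24 − 1 = -0.0633, i.e. -6.33%.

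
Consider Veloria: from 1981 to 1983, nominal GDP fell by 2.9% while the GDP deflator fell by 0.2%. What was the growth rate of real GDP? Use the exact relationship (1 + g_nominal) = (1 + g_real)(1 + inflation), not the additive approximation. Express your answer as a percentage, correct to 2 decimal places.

(1 + g_nom) = (1 + g_real)(1 + π), so g_real = 0.9710 / 0.9980 − 1 = -0.02705.

-2.71%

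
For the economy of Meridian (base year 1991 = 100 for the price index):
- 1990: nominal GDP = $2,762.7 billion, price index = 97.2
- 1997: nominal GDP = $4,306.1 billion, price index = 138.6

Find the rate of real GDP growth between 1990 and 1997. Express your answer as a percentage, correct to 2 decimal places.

Real GDP 1990 = 2762.7 / 0.972 = 2842.28.
Real GDP 1997 = 4306.1 / 1.386 = 3106.85.
Real growth = 3106.85 / 2842.28 − 1 = 0.0931.

9.31%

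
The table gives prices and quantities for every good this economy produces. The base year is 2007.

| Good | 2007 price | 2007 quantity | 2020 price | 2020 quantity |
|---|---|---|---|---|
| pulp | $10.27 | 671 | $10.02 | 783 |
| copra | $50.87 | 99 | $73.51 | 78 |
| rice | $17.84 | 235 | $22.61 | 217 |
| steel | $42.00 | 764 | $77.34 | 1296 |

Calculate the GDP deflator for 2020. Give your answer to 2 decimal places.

168.84

Nominal GDP 2020 = 10.02·783 + 73.51·78 + 22.61·217 + 77.34·1296 = 118718.45.
Real GDP 2020 (at 2007 prices) = 10.27·783 + 50.87·78 + 17.84·217 + 42.00·1296 = 70312.55.
Deflator = Nominal/Real × 100 = 118718.45/70312.55 × 100 = 168.844.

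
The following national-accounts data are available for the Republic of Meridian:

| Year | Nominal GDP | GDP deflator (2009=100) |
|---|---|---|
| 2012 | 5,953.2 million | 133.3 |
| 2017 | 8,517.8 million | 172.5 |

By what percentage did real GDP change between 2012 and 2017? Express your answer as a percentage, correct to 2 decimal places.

10.57%

Deflate each year: 2012 → 5953.2/1.333 = 4466.02; 2017 → 8517.8/1.725 = 4937.86.
So real GDP changed by 4937.86/4466.02 − 1 = 0.1057, i.e. 10.57%.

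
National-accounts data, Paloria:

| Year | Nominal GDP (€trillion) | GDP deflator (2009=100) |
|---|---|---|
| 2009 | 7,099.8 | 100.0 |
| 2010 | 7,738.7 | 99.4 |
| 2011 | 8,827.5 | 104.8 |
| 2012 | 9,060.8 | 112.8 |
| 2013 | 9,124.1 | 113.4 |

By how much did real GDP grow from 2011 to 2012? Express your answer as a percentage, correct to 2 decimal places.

Real GDP 2011 = 8827.5/1.048 = 8423.19.
Real GDP 2012 = 9060.8/1.128 = 8032.62.
Change = 8032.62/8423.19 − 1 = -0.0464.

-4.64%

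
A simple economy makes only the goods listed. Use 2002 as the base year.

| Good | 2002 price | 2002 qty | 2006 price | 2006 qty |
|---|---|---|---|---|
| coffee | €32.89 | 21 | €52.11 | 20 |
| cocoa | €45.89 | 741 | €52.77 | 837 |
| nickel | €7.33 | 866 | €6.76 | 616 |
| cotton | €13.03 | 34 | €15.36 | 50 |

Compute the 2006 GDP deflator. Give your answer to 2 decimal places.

Nominal GDP 2006 = 52.11·20 + 52.77·837 + 6.76·616 + 15.36·50 = 50142.85.
Real GDP 2006 (at 2002 prices) = 32.89·20 + 45.89·837 + 7.33·616 + 13.03·50 = 44234.51.
Deflator = Nominal/Real × 100 = 50142.85/44234.51 × 100 = 113.357.

113.36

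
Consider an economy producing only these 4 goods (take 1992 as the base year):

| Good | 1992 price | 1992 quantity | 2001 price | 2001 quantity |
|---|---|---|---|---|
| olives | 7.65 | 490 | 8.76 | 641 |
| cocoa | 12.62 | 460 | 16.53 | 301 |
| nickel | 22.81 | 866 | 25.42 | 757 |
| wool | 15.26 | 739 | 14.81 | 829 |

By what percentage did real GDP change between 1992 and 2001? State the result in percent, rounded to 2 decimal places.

Real GDP 1992 = Nominal GDP 1992 = 7.65·490 + 12.62·460 + 22.81·866 + 15.26·739 = 40584.30.
Real GDP 2001 (at 1992 prices) = 7.65·641 + 12.62·301 + 22.81·757 + 15.26·829 = 38619.98.
Real growth = 38619.98/40584.30 − 1 = -0.0484.

-4.84%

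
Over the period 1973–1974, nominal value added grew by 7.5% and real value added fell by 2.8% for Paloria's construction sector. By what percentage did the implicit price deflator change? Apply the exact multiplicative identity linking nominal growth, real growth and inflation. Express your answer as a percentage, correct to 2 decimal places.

10.60%

(1 + g_nom) = (1 + g_real)(1 + π), so π = 1.0750 / 0.9720 − 1 = 0.10597.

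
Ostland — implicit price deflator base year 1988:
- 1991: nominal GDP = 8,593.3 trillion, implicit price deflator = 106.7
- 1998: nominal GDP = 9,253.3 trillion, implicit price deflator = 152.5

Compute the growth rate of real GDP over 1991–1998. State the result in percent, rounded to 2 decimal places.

Deflate each year: 1991 → 8593.3/1.067 = 8053.70; 1998 → 9253.3/1.525 = 6067.74.
So real GDP changed by 6067.74/8053.70 − 1 = -0.2466, i.e. -24.66%.

-24.66%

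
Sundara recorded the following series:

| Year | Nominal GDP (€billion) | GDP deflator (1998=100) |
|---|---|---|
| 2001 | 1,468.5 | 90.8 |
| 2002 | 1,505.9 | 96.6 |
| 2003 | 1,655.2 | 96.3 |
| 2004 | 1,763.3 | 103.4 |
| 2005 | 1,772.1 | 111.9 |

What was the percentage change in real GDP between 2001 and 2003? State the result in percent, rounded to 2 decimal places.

Real GDP 2001 = 1468.5/0.908 = 1617.29.
Real GDP 2003 = 1655.2/0.963 = 1718.80.
Change = 1718.80/1617.29 − 1 = 0.0628.

6.28%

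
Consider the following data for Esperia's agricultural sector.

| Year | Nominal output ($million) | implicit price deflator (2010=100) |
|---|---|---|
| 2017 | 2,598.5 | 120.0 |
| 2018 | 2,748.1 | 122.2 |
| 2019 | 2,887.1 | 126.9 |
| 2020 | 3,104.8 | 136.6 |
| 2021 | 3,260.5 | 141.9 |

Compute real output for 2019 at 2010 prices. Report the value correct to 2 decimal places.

$2,275.10 million

Real output 2019 = 2887.1 / 1.269 = 2275.10.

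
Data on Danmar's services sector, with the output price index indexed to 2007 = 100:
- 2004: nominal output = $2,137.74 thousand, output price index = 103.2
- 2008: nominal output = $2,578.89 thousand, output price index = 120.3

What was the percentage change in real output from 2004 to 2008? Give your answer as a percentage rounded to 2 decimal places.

3.49%

Real output 2004 = 2137.74 / 1.032 = 2071.45.
Real output 2008 = 2578.89 / 1.203 = 2143.72.
Real growth = 2143.72 / 2071.45 − 1 = 0.0349.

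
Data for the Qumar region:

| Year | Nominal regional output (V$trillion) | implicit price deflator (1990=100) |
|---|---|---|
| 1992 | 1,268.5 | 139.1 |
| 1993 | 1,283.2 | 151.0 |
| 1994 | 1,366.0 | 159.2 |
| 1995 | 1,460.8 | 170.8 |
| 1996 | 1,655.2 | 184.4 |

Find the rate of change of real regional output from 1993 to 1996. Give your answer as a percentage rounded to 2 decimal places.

Real regional output 1993 = 1283.2/1.510 = 849.80.
Real regional output 1996 = 1655.2/1.844 = 897.61.
Change = 897.61/849.80 − 1 = 0.0563.

5.63%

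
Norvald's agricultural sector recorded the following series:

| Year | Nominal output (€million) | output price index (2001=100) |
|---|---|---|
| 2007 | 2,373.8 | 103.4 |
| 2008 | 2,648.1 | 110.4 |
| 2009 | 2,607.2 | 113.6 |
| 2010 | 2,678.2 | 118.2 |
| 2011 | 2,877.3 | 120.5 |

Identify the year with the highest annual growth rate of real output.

2008: real = 2648.1/1.104 = 2398.64; growth vs 2007 (2295.74) = 4.48%.
2009: real = 2607.2/1.136 = 2295.07; growth vs 2008 (2398.64) = -4.32%.
2010: real = 2678.2/1.182 = 2265.82; growth vs 2009 (2295.07) = -1.27%.
2011: real = 2877.3/1.205 = 2387.80; growth vs 2010 (2265.82) = 5.38%.

2011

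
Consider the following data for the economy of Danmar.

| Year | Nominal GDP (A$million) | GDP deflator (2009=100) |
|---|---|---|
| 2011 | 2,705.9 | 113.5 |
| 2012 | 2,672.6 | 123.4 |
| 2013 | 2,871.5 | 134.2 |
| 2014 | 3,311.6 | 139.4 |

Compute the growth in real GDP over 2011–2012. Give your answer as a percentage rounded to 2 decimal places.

Real GDP 2011 = 2705.9/1.135 = 2384.05.
Real GDP 2012 = 2672.6/1.234 = 2165.80.
Change = 2165.80/2384.05 − 1 = -0.0915.

-9.15%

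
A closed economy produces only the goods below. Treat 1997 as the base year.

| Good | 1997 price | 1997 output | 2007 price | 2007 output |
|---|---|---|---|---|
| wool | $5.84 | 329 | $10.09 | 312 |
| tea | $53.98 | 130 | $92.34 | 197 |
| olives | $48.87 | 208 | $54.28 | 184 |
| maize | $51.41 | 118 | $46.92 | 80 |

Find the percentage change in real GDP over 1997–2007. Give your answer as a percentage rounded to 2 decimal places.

1.55%

Real GDP 1997 = Nominal GDP 1997 = 5.84·329 + 53.98·130 + 48.87·208 + 51.41·118 = 25170.10.
Real GDP 2007 (at 1997 prices) = 5.84·312 + 53.98·197 + 48.87·184 + 51.41·80 = 25561.02.
Real growth = 25561.02/25170.10 − 1 = 0.0155.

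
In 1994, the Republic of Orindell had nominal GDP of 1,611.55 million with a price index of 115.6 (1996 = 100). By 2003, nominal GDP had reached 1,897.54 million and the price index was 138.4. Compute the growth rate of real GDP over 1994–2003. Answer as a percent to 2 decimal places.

Deflate each year: 1994 → 1611.55/1.156 = 1394.07; 2003 → 1897.54/1.384 = 1371.05.
So real GDP changed by 1371.05/1394.07 − 1 = -0.0165, i.e. -1.65%.

-1.65%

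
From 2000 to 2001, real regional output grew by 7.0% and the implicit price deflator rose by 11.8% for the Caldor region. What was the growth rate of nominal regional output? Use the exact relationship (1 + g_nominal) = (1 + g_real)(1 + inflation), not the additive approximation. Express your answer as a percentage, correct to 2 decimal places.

19.63%

(1 + g_nom) = (1 + g_real)(1 + π) = 1.0700 × 1.1180 = 1.19626.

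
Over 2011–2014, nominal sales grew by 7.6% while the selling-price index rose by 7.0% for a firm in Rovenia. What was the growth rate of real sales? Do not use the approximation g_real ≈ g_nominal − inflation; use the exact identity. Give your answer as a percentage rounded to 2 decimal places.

0.56%

(1 + g_nom) = (1 + g_real)(1 + π), so g_real = 1.0760 / 1.0700 − 1 = 0.00561.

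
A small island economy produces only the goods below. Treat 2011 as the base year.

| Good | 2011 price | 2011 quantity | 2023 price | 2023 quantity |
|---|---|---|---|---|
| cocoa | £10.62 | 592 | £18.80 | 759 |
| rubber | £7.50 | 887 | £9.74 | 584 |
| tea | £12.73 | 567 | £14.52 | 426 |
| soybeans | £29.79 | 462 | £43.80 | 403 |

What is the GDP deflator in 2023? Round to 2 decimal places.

Nominal GDP 2023 = 18.80·759 + 9.74·584 + 14.52·426 + 43.80·403 = 43794.28.
Real GDP 2023 (at 2011 prices) = 10.62·759 + 7.50·584 + 12.73·426 + 29.79·403 = 29868.93.
Deflator = Nominal/Real × 100 = 43794.28/29868.93 × 100 = 146.622.

146.62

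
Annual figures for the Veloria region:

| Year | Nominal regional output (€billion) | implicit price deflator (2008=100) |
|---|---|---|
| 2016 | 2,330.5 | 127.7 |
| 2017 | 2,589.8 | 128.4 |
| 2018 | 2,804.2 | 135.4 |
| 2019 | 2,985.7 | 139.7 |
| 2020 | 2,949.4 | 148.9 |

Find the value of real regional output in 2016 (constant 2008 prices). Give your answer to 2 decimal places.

Real regional output 2016 = 2330.5 / 1.277 = 1824.98.

€1,824.98 billion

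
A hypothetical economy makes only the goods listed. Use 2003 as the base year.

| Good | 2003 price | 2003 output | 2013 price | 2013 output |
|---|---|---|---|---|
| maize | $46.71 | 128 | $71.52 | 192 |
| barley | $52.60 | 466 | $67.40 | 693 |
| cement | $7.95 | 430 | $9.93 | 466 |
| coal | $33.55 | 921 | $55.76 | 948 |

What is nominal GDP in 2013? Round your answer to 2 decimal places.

Nominal GDP 2013 = Σ (p_2013 × q_2013) = 71.52·192 + 67.40·693 + 9.93·466 + 55.76·948 = 117927.90.

$117927.90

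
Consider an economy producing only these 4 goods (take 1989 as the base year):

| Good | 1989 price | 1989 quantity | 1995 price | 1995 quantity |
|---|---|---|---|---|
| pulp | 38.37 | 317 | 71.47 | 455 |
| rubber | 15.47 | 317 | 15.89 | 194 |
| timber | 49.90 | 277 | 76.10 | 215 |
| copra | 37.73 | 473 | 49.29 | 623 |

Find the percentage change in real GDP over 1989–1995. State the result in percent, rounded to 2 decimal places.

12.22%

Real GDP 1989 = Nominal GDP 1989 = 38.37·317 + 15.47·317 + 49.90·277 + 37.73·473 = 48735.87.
Real GDP 1995 (at 1989 prices) = 38.37·455 + 15.47·194 + 49.90·215 + 37.73·623 = 54693.82.
Real growth = 54693.82/48735.87 − 1 = 0.1222.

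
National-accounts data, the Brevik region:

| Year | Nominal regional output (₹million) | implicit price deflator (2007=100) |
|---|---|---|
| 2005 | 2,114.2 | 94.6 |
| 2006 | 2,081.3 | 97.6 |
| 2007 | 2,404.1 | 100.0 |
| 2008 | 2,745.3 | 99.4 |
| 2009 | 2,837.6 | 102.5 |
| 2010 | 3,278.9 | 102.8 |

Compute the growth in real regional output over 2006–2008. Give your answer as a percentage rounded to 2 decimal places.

29.51%

Real regional output 2006 = 2081.3/0.976 = 2132.48.
Real regional output 2008 = 2745.3/0.994 = 2761.87.
Change = 2761.87/2132.48 − 1 = 0.2951.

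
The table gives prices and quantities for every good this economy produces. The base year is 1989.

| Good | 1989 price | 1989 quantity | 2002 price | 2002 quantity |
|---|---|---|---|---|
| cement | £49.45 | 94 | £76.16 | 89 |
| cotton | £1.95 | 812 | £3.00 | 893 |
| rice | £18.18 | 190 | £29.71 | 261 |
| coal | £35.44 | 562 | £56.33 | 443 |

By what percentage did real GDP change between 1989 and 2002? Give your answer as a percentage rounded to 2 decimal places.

-10.19%

Real GDP 1989 = Nominal GDP 1989 = 49.45·94 + 1.95·812 + 18.18·190 + 35.44·562 = 29603.18.
Real GDP 2002 (at 1989 prices) = 49.45·89 + 1.95·893 + 18.18·261 + 35.44·443 = 26587.30.
Real growth = 26587.30/29603.18 − 1 = -0.1019.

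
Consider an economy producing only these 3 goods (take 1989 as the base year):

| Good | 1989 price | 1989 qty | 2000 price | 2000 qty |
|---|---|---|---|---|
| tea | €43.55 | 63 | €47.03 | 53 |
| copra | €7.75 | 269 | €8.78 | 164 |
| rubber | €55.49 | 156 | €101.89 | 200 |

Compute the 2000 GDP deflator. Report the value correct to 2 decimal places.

165.64

Nominal GDP 2000 = 47.03·53 + 8.78·164 + 101.89·200 = 24310.51.
Real GDP 2000 (at 1989 prices) = 43.55·53 + 7.75·164 + 55.49·200 = 14677.15.
Deflator = Nominal/Real × 100 = 24310.51/14677.15 × 100 = 165.635.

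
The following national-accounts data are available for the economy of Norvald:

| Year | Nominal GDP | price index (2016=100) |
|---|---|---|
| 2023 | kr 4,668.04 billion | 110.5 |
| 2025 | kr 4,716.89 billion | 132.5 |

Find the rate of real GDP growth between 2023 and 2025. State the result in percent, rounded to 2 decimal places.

Real GDP 2023 = 4668.04 / 1.105 = 4224.47.
Real GDP 2025 = 4716.89 / 1.325 = 3559.92.
Real growth = 3559.92 / 4224.47 − 1 = -0.1573.

-15.73%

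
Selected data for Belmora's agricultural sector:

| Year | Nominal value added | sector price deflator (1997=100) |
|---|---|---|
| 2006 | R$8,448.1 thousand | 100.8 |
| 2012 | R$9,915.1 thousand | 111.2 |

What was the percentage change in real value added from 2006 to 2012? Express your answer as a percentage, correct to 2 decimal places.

Deflate each year: 2006 → 8448.1/1.008 = 8381.05; 2012 → 9915.1/1.112 = 8916.46.
So real value added changed by 8916.46/8381.05 − 1 = 0.0639, i.e. 6.39%.

6.39%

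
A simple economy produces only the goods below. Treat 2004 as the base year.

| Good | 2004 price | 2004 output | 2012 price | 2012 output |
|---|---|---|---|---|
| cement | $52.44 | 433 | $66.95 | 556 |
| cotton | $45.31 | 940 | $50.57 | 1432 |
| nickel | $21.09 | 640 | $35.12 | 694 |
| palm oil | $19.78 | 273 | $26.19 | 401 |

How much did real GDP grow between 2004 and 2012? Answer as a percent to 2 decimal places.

Real GDP 2004 = Nominal GDP 2004 = 52.44·433 + 45.31·940 + 21.09·640 + 19.78·273 = 84195.46.
Real GDP 2012 (at 2004 prices) = 52.44·556 + 45.31·1432 + 21.09·694 + 19.78·401 = 116608.80.
Real growth = 116608.80/84195.46 − 1 = 0.3850.

38.50%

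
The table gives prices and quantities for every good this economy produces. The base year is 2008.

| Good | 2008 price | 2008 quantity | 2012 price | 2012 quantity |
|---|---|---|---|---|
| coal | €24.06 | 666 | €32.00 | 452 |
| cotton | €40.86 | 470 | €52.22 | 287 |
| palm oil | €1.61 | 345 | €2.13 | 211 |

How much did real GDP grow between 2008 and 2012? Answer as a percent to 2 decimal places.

-35.89%

Real GDP 2008 = Nominal GDP 2008 = 24.06·666 + 40.86·470 + 1.61·345 = 35783.61.
Real GDP 2012 (at 2008 prices) = 24.06·452 + 40.86·287 + 1.61·211 = 22941.65.
Real growth = 22941.65/35783.61 − 1 = -0.3589.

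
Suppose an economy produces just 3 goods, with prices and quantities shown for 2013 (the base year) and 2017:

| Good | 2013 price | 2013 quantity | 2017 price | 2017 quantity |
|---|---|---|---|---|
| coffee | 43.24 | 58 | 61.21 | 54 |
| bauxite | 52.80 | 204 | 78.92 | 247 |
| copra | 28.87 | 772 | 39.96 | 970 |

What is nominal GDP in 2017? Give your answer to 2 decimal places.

Nominal GDP 2017 = Σ (p_2017 × q_2017) = 61.21·54 + 78.92·247 + 39.96·970 = 61559.78.

61559.78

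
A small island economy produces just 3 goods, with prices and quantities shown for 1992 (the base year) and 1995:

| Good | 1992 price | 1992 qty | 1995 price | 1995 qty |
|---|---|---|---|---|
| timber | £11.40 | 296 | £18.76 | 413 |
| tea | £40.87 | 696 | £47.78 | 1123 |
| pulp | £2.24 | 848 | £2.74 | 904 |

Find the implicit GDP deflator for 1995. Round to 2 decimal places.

Nominal GDP 1995 = 18.76·413 + 47.78·1123 + 2.74·904 = 63881.78.
Real GDP 1995 (at 1992 prices) = 11.40·413 + 40.87·1123 + 2.24·904 = 52630.17.
Deflator = Nominal/Real × 100 = 63881.78/52630.17 × 100 = 121.379.

121.38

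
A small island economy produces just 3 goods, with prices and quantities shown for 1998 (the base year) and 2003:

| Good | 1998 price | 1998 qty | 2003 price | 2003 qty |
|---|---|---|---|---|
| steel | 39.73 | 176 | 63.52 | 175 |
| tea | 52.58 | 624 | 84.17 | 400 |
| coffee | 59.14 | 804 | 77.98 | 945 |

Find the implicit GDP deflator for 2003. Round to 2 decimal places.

141.26

Nominal GDP 2003 = 63.52·175 + 84.17·400 + 77.98·945 = 118475.10.
Real GDP 2003 (at 1998 prices) = 39.73·175 + 52.58·400 + 59.14·945 = 83872.05.
Deflator = Nominal/Real × 100 = 118475.10/83872.05 × 100 = 141.257.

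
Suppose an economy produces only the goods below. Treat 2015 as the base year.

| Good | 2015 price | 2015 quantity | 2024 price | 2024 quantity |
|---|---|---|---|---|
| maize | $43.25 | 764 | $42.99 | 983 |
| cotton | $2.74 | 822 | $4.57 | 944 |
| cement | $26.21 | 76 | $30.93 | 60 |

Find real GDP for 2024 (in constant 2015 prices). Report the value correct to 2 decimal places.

Real GDP 2024 = Σ (p_2015 × q_2024) = 43.25·983 + 2.74·944 + 26.21·60 = 46673.91.

$46673.91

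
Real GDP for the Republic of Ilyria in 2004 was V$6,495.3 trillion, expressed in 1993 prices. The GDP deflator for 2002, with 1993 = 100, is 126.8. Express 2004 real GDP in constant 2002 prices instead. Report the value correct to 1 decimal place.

V$8,236.0 trillion

Real GDP in 2002 prices = Real GDP in 1993 prices × (P_2002/P_1993) = 6495.3 × 1.268 = 8236.04.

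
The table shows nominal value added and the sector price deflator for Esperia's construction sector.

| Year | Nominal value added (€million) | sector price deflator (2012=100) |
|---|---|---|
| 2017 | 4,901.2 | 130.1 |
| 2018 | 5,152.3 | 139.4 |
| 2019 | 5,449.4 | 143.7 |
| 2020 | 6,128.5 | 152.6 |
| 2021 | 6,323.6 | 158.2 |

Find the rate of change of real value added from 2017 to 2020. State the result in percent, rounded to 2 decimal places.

6.60%

Real value added 2017 = 4901.2/1.301 = 3767.26.
Real value added 2020 = 6128.5/1.526 = 4016.06.
Change = 4016.06/3767.26 − 1 = 0.0660.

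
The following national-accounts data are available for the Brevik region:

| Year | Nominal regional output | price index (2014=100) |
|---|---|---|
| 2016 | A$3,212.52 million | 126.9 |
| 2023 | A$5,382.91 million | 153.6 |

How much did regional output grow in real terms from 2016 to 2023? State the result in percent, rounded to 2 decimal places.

38.43%

Deflate each year: 2016 → 3212.52/1.269 = 2531.54; 2023 → 5382.91/1.536 = 3504.50.
So real regional output changed by 3504.50/2531.54 − 1 = 0.3843, i.e. 38.43%.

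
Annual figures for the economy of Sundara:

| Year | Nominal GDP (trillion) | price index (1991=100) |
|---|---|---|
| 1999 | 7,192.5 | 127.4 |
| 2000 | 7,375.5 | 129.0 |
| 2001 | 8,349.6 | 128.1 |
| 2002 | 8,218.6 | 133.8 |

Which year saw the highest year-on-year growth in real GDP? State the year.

2000: real = 7375.5/1.290 = 5717.44; growth vs 1999 (5645.60) = 1.27%.
2001: real = 8349.6/1.281 = 6518.03; growth vs 2000 (5717.44) = 14.00%.
2002: real = 8218.6/1.338 = 6142.45; growth vs 2001 (6518.03) = -5.76%.

2001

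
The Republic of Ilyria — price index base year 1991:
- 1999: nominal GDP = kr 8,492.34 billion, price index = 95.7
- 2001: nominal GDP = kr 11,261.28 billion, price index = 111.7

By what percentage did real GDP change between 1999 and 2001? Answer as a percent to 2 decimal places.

13.61%

Real GDP 1999 = 8492.34 / 0.957 = 8873.92.
Real GDP 2001 = 11261.28 / 1.117 = 10081.72.
Real growth = 10081.72 / 8873.92 − 1 = 0.1361.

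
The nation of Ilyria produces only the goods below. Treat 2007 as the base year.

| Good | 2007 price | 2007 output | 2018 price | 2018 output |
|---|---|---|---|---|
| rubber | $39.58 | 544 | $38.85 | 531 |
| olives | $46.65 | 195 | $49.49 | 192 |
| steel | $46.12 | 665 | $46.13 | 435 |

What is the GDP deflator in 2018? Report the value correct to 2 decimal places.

Nominal GDP 2018 = 38.85·531 + 49.49·192 + 46.13·435 = 50197.98.
Real GDP 2018 (at 2007 prices) = 39.58·531 + 46.65·192 + 46.12·435 = 50035.98.
Deflator = Nominal/Real × 100 = 50197.98/50035.98 × 100 = 100.324.

100.32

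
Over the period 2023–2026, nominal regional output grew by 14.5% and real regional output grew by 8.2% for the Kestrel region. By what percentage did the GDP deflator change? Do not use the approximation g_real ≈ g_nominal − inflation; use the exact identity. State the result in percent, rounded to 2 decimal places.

(1 + g_nom) = (1 + g_real)(1 + π), so π = 1.1450 / 1.0820 − 1 = 0.05823.

5.82%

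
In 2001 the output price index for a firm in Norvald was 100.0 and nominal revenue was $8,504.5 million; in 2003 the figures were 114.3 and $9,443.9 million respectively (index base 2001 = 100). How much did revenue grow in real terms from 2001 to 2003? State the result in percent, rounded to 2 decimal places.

-2.85%

Deflate each year: 2001 → 8504.5/1.000 = 8504.50; 2003 → 9443.9/1.143 = 8262.38.
So real revenue changed by 8262.38/8504.50 − 1 = -0.0285, i.e. -2.85%.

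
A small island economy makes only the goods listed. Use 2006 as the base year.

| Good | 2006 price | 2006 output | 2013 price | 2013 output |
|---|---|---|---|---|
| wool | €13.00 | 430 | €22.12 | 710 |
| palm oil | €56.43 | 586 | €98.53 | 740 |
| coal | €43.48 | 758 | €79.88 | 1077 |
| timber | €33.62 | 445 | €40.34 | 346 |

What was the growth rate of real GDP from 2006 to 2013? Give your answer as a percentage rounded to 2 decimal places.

26.42%

Real GDP 2006 = Nominal GDP 2006 = 13.00·430 + 56.43·586 + 43.48·758 + 33.62·445 = 86576.72.
Real GDP 2013 (at 2006 prices) = 13.00·710 + 56.43·740 + 43.48·1077 + 33.62·346 = 109448.68.
Real growth = 109448.68/86576.72 − 1 = 0.2642.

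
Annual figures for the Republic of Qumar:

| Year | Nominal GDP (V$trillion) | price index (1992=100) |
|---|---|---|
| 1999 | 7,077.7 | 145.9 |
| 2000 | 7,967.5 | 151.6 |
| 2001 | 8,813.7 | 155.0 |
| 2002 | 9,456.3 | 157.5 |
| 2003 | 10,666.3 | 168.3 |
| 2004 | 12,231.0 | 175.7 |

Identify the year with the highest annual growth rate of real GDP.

2004

2000: real = 7967.5/1.516 = 5255.61; growth vs 1999 (4851.06) = 8.34%.
2001: real = 8813.7/1.550 = 5686.26; growth vs 2000 (5255.61) = 8.19%.
2002: real = 9456.3/1.575 = 6004.00; growth vs 2001 (5686.26) = 5.59%.
2003: real = 10666.3/1.683 = 6337.67; growth vs 2002 (6004.00) = 5.56%.
2004: real = 12231.0/1.757 = 6961.30; growth vs 2003 (6337.67) = 9.84%.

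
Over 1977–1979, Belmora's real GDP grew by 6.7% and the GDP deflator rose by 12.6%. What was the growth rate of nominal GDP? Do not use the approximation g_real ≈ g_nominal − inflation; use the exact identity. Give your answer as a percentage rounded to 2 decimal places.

20.14%

(1 + g_nom) = (1 + g_real)(1 + π) = 1.0670 × 1.1260 = 1.20144.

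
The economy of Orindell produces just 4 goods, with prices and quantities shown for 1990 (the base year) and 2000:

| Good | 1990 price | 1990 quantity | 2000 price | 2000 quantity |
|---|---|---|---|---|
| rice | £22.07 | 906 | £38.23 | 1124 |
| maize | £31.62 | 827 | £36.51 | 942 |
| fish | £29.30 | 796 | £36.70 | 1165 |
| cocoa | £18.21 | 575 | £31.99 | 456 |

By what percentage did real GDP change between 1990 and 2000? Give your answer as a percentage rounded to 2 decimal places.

Real GDP 1990 = Nominal GDP 1990 = 22.07·906 + 31.62·827 + 29.30·796 + 18.21·575 = 79938.71.
Real GDP 2000 (at 1990 prices) = 22.07·1124 + 31.62·942 + 29.30·1165 + 18.21·456 = 97030.98.
Real growth = 97030.98/79938.71 − 1 = 0.2138.

21.38%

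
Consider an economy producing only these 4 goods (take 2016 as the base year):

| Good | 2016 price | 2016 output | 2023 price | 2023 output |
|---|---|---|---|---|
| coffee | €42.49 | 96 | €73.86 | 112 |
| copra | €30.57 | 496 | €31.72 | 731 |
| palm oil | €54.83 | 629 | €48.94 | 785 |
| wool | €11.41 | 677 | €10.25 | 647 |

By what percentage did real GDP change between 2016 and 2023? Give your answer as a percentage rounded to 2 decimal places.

Real GDP 2016 = Nominal GDP 2016 = 42.49·96 + 30.57·496 + 54.83·629 + 11.41·677 = 61454.40.
Real GDP 2023 (at 2016 prices) = 42.49·112 + 30.57·731 + 54.83·785 + 11.41·647 = 77529.37.
Real growth = 77529.37/61454.40 − 1 = 0.2616.

26.16%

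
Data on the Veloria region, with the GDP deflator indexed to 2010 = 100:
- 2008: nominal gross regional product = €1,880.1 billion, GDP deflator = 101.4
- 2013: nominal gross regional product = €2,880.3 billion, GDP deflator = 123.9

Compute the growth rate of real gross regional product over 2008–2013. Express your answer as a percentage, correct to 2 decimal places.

Real gross regional product 2008 = 1880.1 / 1.014 = 1854.14.
Real gross regional product 2013 = 2880.3 / 1.239 = 2324.70.
Real growth = 2324.70 / 1854.14 − 1 = 0.2538.

25.38%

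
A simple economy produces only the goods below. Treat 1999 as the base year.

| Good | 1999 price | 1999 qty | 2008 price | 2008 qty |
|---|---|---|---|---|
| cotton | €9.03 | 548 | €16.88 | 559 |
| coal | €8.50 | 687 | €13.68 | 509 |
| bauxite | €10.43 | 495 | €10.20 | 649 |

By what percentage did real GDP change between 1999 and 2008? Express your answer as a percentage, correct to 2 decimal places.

Real GDP 1999 = Nominal GDP 1999 = 9.03·548 + 8.50·687 + 10.43·495 = 15950.79.
Real GDP 2008 (at 1999 prices) = 9.03·559 + 8.50·509 + 10.43·649 = 16143.34.
Real growth = 16143.34/15950.79 − 1 = 0.0121.

1.21%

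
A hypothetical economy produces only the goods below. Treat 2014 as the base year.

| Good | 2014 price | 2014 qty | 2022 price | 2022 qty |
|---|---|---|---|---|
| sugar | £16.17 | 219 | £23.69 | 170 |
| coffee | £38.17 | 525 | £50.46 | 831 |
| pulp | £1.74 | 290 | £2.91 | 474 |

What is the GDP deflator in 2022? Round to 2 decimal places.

Nominal GDP 2022 = 23.69·170 + 50.46·831 + 2.91·474 = 47338.90.
Real GDP 2022 (at 2014 prices) = 16.17·170 + 38.17·831 + 1.74·474 = 35292.93.
Deflator = Nominal/Real × 100 = 47338.90/35292.93 × 100 = 134.131.

134.13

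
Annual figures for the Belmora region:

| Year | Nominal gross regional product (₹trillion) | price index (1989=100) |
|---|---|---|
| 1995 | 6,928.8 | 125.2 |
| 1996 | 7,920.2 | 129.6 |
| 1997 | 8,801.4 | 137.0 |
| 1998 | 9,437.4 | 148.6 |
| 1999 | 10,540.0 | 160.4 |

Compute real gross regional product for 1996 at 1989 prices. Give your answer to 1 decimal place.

₹6,111.3 trillion

Real gross regional product 1996 = 7920.2 / 1.296 = 6111.27.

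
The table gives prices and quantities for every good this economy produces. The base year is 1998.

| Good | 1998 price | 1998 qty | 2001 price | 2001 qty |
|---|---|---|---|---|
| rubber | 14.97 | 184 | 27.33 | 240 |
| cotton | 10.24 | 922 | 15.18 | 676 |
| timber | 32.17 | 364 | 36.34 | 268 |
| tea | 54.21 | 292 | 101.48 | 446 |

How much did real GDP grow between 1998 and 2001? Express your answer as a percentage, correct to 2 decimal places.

Real GDP 1998 = Nominal GDP 1998 = 14.97·184 + 10.24·922 + 32.17·364 + 54.21·292 = 39734.96.
Real GDP 2001 (at 1998 prices) = 14.97·240 + 10.24·676 + 32.17·268 + 54.21·446 = 43314.26.
Real growth = 43314.26/39734.96 − 1 = 0.0901.

9.01%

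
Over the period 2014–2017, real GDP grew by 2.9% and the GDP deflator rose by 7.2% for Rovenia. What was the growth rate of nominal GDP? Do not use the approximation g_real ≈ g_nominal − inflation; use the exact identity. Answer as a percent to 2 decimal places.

(1 + g_nom) = (1 + g_real)(1 + π) = 1.0290 × 1.0720 = 1.10309.

10.31%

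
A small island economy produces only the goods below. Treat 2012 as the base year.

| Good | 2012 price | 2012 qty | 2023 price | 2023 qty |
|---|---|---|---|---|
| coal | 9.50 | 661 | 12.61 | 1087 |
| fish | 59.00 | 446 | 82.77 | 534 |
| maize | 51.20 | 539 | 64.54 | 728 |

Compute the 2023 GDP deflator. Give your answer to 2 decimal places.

Nominal GDP 2023 = 12.61·1087 + 82.77·534 + 64.54·728 = 104891.37.
Real GDP 2023 (at 2012 prices) = 9.50·1087 + 59.00·534 + 51.20·728 = 79106.10.
Deflator = Nominal/Real × 100 = 104891.37/79106.10 × 100 = 132.596.

132.60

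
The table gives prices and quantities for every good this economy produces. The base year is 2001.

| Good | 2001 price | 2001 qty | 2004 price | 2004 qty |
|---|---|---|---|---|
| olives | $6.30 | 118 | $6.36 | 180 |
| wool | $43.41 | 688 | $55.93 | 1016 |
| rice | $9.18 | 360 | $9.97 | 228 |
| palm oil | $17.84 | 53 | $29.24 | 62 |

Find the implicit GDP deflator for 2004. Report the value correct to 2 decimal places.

128.11

Nominal GDP 2004 = 6.36·180 + 55.93·1016 + 9.97·228 + 29.24·62 = 62055.72.
Real GDP 2004 (at 2001 prices) = 6.30·180 + 43.41·1016 + 9.18·228 + 17.84·62 = 48437.68.
Deflator = Nominal/Real × 100 = 62055.72/48437.68 × 100 = 128.115.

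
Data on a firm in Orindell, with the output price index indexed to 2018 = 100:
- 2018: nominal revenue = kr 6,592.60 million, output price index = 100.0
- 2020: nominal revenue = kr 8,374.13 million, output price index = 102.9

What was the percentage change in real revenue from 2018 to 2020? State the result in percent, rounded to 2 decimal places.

Deflate each year: 2018 → 6592.60/1.000 = 6592.60; 2020 → 8374.13/1.029 = 8138.12.
So real revenue changed by 8138.12/6592.60 − 1 = 0.2344, i.e. 23.44%.

23.44%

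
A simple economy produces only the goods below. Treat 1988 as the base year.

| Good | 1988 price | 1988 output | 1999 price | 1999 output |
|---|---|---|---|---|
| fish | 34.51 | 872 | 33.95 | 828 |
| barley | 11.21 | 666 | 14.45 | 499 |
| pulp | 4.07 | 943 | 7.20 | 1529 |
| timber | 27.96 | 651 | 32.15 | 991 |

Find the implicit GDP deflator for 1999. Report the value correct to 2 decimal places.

114.82

Nominal GDP 1999 = 33.95·828 + 14.45·499 + 7.20·1529 + 32.15·991 = 78190.60.
Real GDP 1999 (at 1988 prices) = 34.51·828 + 11.21·499 + 4.07·1529 + 27.96·991 = 68099.46.
Deflator = Nominal/Real × 100 = 78190.60/68099.46 × 100 = 114.818.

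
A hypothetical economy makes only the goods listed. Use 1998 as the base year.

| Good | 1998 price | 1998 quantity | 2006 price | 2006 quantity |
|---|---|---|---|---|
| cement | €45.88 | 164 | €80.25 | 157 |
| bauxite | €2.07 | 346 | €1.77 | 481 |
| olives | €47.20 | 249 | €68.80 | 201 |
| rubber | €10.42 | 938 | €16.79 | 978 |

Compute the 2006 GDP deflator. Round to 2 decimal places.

Nominal GDP 2006 = 80.25·157 + 1.77·481 + 68.80·201 + 16.79·978 = 43700.04.
Real GDP 2006 (at 1998 prices) = 45.88·157 + 2.07·481 + 47.20·201 + 10.42·978 = 27876.79.
Deflator = Nominal/Real × 100 = 43700.04/27876.79 × 100 = 156.761.

156.76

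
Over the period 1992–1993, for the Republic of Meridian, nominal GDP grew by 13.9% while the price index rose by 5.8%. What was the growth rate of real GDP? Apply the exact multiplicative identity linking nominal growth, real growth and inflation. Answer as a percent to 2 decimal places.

(1 + g_nom) = (1 + g_real)(1 + π), so g_real = 1.1390 / 1.0580 − 1 = 0.07656.

7.66%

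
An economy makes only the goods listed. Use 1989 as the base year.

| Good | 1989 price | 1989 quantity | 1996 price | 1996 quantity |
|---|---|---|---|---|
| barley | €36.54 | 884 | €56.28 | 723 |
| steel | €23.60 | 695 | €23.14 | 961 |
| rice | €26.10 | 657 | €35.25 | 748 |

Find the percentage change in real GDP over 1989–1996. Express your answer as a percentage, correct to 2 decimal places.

4.21%

Real GDP 1989 = Nominal GDP 1989 = 36.54·884 + 23.60·695 + 26.10·657 = 65851.06.
Real GDP 1996 (at 1989 prices) = 36.54·723 + 23.60·961 + 26.10·748 = 68620.82.
Real growth = 68620.82/65851.06 − 1 = 0.0421.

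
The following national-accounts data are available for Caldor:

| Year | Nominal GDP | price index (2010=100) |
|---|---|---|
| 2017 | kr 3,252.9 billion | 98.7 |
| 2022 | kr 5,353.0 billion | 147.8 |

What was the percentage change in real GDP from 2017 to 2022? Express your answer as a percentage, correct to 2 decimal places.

9.89%

Real GDP 2017 = 3252.9 / 0.987 = 3295.74.
Real GDP 2022 = 5353.0 / 1.478 = 3621.79.
Real growth = 3621.79 / 3295.74 − 1 = 0.0989.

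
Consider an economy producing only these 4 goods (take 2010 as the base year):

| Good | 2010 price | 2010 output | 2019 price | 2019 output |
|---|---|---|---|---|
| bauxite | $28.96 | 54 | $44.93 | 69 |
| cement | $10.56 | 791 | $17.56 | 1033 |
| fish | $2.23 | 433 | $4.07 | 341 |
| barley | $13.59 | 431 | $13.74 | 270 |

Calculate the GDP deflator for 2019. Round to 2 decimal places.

Nominal GDP 2019 = 44.93·69 + 17.56·1033 + 4.07·341 + 13.74·270 = 26337.32.
Real GDP 2019 (at 2010 prices) = 28.96·69 + 10.56·1033 + 2.23·341 + 13.59·270 = 17336.45.
Deflator = Nominal/Real × 100 = 26337.32/17336.45 × 100 = 151.919.

151.92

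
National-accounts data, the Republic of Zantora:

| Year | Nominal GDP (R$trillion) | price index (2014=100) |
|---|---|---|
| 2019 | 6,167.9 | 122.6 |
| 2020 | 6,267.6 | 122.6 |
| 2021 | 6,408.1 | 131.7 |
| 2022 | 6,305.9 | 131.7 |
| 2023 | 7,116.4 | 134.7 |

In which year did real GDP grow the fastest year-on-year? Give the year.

2020: real = 6267.6/1.226 = 5112.23; growth vs 2019 (5030.91) = 1.62%.
2021: real = 6408.1/1.317 = 4865.68; growth vs 2020 (5112.23) = -4.82%.
2022: real = 6305.9/1.317 = 4788.08; growth vs 2021 (4865.68) = -1.59%.
2023: real = 7116.4/1.347 = 5283.15; growth vs 2022 (4788.08) = 10.34%.

2023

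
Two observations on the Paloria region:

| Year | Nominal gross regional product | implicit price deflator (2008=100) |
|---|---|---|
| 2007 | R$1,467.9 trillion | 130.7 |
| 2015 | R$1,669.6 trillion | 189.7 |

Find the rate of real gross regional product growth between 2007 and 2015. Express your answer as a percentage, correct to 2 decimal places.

-21.63%

Real gross regional product 2007 = 1467.9 / 1.307 = 1123.11.
Real gross regional product 2015 = 1669.6 / 1.897 = 880.13.
Real growth = 880.13 / 1123.11 − 1 = -0.2163.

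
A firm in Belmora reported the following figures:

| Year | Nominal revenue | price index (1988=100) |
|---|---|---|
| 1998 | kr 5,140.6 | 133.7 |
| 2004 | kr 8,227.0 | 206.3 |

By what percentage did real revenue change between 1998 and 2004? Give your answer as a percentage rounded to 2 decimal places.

3.72%

Real revenue 1998 = 5140.6 / 1.337 = 3844.88.
Real revenue 2004 = 8227.0 / 2.063 = 3987.88.
Real growth = 3987.88 / 3844.88 − 1 = 0.0372.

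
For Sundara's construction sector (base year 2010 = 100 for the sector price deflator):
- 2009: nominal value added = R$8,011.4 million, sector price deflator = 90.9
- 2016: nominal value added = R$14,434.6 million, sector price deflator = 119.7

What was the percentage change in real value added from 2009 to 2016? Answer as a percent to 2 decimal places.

Deflate each year: 2009 → 8011.4/0.909 = 8813.42; 2016 → 14434.6/1.197 = 12058.98.
So real value added changed by 12058.98/8813.42 − 1 = 0.3683, i.e. 36.83%.

36.83%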